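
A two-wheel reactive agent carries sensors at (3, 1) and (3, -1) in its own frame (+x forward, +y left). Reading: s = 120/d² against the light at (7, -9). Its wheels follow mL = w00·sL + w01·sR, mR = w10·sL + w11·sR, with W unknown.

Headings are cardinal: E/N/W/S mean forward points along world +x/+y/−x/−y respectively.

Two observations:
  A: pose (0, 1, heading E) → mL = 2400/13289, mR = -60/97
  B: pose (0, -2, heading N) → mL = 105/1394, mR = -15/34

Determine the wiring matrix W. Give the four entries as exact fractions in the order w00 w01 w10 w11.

obs A: pose=(0,1,E) → sL=120/137, sR=120/97, mL=2400/13289, mR=-60/97
obs B: pose=(0,-2,N) → sL=30/41, sR=15/17, mL=105/1394, mR=-15/34
sensor matrix S = [[120/137, 120/97], [30/41, 15/17]]; det S = -1225800/9262433
solve [mL_A; mL_B] = S·[w00; w01] and [mR_A; mR_B] = S·[w10; w11]:
  w00 = -1/2, w01 = 1/2, w10 = 0, w11 = -1/2

-1/2 1/2 0 -1/2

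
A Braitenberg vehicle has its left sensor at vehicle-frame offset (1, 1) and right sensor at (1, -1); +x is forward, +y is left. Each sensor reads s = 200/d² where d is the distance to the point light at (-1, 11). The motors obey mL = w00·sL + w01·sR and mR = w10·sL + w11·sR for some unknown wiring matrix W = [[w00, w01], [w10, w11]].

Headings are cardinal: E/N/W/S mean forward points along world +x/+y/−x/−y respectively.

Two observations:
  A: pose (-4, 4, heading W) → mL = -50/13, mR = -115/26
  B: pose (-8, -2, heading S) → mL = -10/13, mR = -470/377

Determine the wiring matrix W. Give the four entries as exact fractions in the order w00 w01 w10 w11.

0 -1 -1 -1/2

obs A: pose=(-4,4,W) → sL=5/2, sR=50/13, mL=-50/13, mR=-115/26
obs B: pose=(-8,-2,S) → sL=25/29, sR=10/13, mL=-10/13, mR=-470/377
sensor matrix S = [[5/2, 50/13], [25/29, 10/13]]; det S = -525/377
solve [mL_A; mL_B] = S·[w00; w01] and [mR_A; mR_B] = S·[w10; w11]:
  w00 = 0, w01 = -1, w10 = -1, w11 = -1/2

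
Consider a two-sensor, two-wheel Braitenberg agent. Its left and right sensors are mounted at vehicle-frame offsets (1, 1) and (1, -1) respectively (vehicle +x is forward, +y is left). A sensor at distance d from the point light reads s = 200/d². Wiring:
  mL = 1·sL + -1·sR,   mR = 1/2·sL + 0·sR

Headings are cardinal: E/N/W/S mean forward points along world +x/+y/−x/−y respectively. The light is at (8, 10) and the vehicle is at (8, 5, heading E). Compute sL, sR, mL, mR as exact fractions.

200/17 200/37 4000/629 100/17

left sensor world pos  = (9, 6); dL² = 17
right sensor world pos = (9, 4); dR² = 37
sL = 200/17 = 200/17
sR = 200/37 = 200/37
mL = 1·sL + -1·sR = 4000/629
mR = 1/2·sL + 0·sR = 100/17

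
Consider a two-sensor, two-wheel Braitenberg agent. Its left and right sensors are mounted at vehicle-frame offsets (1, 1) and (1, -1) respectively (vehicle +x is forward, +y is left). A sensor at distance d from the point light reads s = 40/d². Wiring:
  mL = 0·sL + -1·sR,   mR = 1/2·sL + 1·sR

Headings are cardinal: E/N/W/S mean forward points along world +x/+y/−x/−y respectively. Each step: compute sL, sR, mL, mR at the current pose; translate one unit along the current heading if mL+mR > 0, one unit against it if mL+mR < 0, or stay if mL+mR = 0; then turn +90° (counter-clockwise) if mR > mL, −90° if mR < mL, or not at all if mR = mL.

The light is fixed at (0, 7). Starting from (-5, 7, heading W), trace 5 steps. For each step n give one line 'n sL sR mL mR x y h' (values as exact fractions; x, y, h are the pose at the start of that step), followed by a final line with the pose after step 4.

n=0: pose=(-5,7,W); sL=40/37, sR=40/37; mL=-40/37, mR=60/37; mL+mR=20/37 → advance +1; mR−mL=100/37 → turn +1·90°
n=1: pose=(-6,7,S); sL=20/13, sR=4/5; mL=-4/5, mR=102/65; mL+mR=10/13 → advance +1; mR−mL=154/65 → turn +1·90°
n=2: pose=(-6,6,E); sL=8/5, sR=40/29; mL=-40/29, mR=316/145; mL+mR=4/5 → advance +1; mR−mL=516/145 → turn +1·90°
n=3: pose=(-5,6,N); sL=10/9, sR=5/2; mL=-5/2, mR=55/18; mL+mR=5/9 → advance +1; mR−mL=50/9 → turn +1·90°
n=4: pose=(-5,7,W); sL=40/37, sR=40/37; mL=-40/37, mR=60/37; mL+mR=20/37 → advance +1; mR−mL=100/37 → turn +1·90°

0 40/37 40/37 -40/37 60/37 -5 7 W
1 20/13 4/5 -4/5 102/65 -6 7 S
2 8/5 40/29 -40/29 316/145 -6 6 E
3 10/9 5/2 -5/2 55/18 -5 6 N
4 40/37 40/37 -40/37 60/37 -5 7 W
final -6 7 S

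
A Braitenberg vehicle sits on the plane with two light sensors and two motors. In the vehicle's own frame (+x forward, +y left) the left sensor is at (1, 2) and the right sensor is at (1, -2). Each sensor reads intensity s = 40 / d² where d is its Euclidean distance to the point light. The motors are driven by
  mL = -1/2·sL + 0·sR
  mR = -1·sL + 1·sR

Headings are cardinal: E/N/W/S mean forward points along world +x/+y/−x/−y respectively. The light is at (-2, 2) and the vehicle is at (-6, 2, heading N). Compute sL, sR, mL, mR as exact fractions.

40/37 8 -20/37 256/37

left sensor world pos  = (-8, 3); dL² = 37
right sensor world pos = (-4, 3); dR² = 5
sL = 40/37 = 40/37
sR = 40/5 = 8
mL = -1/2·sL + 0·sR = -20/37
mR = -1·sL + 1·sR = 256/37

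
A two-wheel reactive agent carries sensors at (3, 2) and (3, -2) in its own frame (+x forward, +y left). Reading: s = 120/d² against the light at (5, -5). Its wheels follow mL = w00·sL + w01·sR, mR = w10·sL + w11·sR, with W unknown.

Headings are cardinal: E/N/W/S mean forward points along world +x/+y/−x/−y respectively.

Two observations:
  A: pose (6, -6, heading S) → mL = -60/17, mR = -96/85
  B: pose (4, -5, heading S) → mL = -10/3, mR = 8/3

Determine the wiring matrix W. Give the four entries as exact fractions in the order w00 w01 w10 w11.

obs A: pose=(6,-6,S) → sL=24/5, sR=120/17, mL=-60/17, mR=-96/85
obs B: pose=(4,-5,S) → sL=12, sR=20/3, mL=-10/3, mR=8/3
sensor matrix S = [[24/5, 120/17], [12, 20/3]]; det S = -896/17
solve [mL_A; mL_B] = S·[w00; w01] and [mR_A; mR_B] = S·[w10; w11]:
  w00 = 0, w01 = -1/2, w10 = 1/2, w11 = -1/2

0 -1/2 1/2 -1/2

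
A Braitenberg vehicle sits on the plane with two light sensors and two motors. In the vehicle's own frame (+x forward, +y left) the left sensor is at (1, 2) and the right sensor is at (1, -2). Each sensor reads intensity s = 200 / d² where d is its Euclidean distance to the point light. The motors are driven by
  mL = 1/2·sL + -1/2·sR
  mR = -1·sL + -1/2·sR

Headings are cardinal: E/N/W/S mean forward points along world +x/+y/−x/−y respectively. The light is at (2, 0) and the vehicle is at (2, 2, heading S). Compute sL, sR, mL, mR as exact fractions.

left sensor world pos  = (4, 1); dL² = 5
right sensor world pos = (0, 1); dR² = 5
sL = 200/5 = 40
sR = 200/5 = 40
mL = 1/2·sL + -1/2·sR = 0
mR = -1·sL + -1/2·sR = -60

40 40 0 -60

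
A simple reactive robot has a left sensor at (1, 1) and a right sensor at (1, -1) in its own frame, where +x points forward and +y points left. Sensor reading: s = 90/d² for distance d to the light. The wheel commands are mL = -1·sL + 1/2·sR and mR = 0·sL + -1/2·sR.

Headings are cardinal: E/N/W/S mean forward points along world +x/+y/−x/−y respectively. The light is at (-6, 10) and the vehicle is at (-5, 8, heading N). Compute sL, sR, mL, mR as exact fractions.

90 18 -81 -9

left sensor world pos  = (-6, 9); dL² = 1
right sensor world pos = (-4, 9); dR² = 5
sL = 90/1 = 90
sR = 90/5 = 18
mL = -1·sL + 1/2·sR = -81
mR = 0·sL + -1/2·sR = -9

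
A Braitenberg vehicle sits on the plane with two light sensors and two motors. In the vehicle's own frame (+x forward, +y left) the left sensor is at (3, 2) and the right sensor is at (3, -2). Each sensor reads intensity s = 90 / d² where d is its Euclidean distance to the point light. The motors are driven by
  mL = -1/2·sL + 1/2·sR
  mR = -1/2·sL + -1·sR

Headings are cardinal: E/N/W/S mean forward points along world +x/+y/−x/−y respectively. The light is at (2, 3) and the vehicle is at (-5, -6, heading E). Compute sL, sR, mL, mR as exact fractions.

left sensor world pos  = (-2, -4); dL² = 65
right sensor world pos = (-2, -8); dR² = 137
sL = 90/65 = 18/13
sR = 90/137 = 90/137
mL = -1/2·sL + 1/2·sR = -648/1781
mR = -1/2·sL + -1·sR = -2403/1781

18/13 90/137 -648/1781 -2403/1781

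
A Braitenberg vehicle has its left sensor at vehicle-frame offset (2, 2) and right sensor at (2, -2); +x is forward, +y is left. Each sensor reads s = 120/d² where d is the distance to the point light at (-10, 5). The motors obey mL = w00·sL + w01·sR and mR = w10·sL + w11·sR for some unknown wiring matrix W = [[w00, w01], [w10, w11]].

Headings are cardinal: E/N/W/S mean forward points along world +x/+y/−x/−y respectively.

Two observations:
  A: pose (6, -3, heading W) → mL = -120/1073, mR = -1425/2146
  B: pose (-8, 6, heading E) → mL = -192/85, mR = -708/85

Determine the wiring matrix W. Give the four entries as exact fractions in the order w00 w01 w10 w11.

obs A: pose=(6,-3,W) → sL=15/37, sR=15/29, mL=-120/1073, mR=-1425/2146
obs B: pose=(-8,6,E) → sL=24/5, sR=120/17, mL=-192/85, mR=-708/85
sensor matrix S = [[15/37, 15/29], [24/5, 120/17]]; det S = 6912/18241
solve [mL_A; mL_B] = S·[w00; w01] and [mR_A; mR_B] = S·[w10; w11]:
  w00 = 1, w01 = -1, w10 = -1, w11 = -1/2

1 -1 -1 -1/2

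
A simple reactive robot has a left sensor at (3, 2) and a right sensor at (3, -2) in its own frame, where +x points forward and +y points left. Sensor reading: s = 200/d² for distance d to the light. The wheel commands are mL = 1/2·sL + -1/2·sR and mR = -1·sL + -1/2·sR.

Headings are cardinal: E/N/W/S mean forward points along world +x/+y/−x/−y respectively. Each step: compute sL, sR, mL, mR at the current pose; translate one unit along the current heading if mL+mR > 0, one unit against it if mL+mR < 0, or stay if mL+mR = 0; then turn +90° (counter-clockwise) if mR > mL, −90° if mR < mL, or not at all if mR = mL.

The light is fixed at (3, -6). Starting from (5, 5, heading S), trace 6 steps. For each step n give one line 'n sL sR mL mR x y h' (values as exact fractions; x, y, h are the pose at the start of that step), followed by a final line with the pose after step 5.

n=0: pose=(5,5,S); sL=5/2, sR=25/8; mL=-5/16, mR=-65/16; mL+mR=-35/8 → advance -1; mR−mL=-15/4 → turn -1·90°
n=1: pose=(5,6,W); sL=200/101, sR=200/197; mL=9600/19897, mR=-49500/19897; mL+mR=-39900/19897 → advance -1; mR−mL=-300/101 → turn -1·90°
n=2: pose=(6,6,N); sL=100/113, sR=4/5; mL=24/565, mR=-726/565; mL+mR=-702/565 → advance -1; mR−mL=-150/113 → turn -1·90°
n=3: pose=(6,5,E); sL=40/41, sR=200/117; mL=-1760/4797, mR=-8780/4797; mL+mR=-10540/4797 → advance -1; mR−mL=-60/41 → turn -1·90°
n=4: pose=(5,5,S); sL=5/2, sR=25/8; mL=-5/16, mR=-65/16; mL+mR=-35/8 → advance -1; mR−mL=-15/4 → turn -1·90°
n=5: pose=(5,6,W); sL=200/101, sR=200/197; mL=9600/19897, mR=-49500/19897; mL+mR=-39900/19897 → advance -1; mR−mL=-300/101 → turn -1·90°

0 5/2 25/8 -5/16 -65/16 5 5 S
1 200/101 200/197 9600/19897 -49500/19897 5 6 W
2 100/113 4/5 24/565 -726/565 6 6 N
3 40/41 200/117 -1760/4797 -8780/4797 6 5 E
4 5/2 25/8 -5/16 -65/16 5 5 S
5 200/101 200/197 9600/19897 -49500/19897 5 6 W
final 6 6 N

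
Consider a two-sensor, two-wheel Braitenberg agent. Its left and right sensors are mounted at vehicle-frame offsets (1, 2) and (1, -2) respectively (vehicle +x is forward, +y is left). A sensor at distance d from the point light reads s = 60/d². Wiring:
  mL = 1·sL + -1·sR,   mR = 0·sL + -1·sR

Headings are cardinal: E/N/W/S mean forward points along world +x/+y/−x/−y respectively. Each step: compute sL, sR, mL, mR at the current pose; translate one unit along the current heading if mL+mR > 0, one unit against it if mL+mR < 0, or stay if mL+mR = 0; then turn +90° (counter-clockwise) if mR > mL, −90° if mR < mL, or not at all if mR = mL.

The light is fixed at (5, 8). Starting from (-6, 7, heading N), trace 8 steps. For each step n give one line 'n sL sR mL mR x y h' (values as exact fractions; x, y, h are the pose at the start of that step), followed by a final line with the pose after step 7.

n=0: pose=(-6,7,N); sL=60/169, sR=20/27; mL=-1760/4563, mR=-20/27; mL+mR=-5140/4563 → advance -1; mR−mL=-60/169 → turn -1·90°
n=1: pose=(-6,6,E); sL=3/5, sR=15/29; mL=12/145, mR=-15/29; mL+mR=-63/145 → advance -1; mR−mL=-3/5 → turn -1·90°
n=2: pose=(-7,6,S); sL=60/109, sR=12/41; mL=1152/4469, mR=-12/41; mL+mR=-156/4469 → advance -1; mR−mL=-60/109 → turn -1·90°
n=3: pose=(-7,7,W); sL=30/89, sR=6/17; mL=-24/1513, mR=-6/17; mL+mR=-558/1513 → advance -1; mR−mL=-30/89 → turn -1·90°
n=4: pose=(-6,7,N); sL=60/169, sR=20/27; mL=-1760/4563, mR=-20/27; mL+mR=-5140/4563 → advance -1; mR−mL=-60/169 → turn -1·90°
n=5: pose=(-6,6,E); sL=3/5, sR=15/29; mL=12/145, mR=-15/29; mL+mR=-63/145 → advance -1; mR−mL=-3/5 → turn -1·90°
n=6: pose=(-7,6,S); sL=60/109, sR=12/41; mL=1152/4469, mR=-12/41; mL+mR=-156/4469 → advance -1; mR−mL=-60/109 → turn -1·90°
n=7: pose=(-7,7,W); sL=30/89, sR=6/17; mL=-24/1513, mR=-6/17; mL+mR=-558/1513 → advance -1; mR−mL=-30/89 → turn -1·90°

0 60/169 20/27 -1760/4563 -20/27 -6 7 N
1 3/5 15/29 12/145 -15/29 -6 6 E
2 60/109 12/41 1152/4469 -12/41 -7 6 S
3 30/89 6/17 -24/1513 -6/17 -7 7 W
4 60/169 20/27 -1760/4563 -20/27 -6 7 N
5 3/5 15/29 12/145 -15/29 -6 6 E
6 60/109 12/41 1152/4469 -12/41 -7 6 S
7 30/89 6/17 -24/1513 -6/17 -7 7 W
final -6 7 N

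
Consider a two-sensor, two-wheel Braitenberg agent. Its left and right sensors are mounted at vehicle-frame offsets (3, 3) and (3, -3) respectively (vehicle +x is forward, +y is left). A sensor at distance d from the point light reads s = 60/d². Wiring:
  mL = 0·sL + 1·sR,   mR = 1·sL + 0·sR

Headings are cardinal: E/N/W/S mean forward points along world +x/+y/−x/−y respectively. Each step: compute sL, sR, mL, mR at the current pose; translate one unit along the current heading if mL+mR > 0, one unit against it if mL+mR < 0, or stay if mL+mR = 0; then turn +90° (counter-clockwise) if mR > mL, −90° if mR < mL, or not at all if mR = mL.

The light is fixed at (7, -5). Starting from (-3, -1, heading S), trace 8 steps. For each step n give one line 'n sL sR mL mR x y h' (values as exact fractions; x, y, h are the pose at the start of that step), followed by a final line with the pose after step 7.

n=0: pose=(-3,-1,S); sL=6/5, sR=6/17; mL=6/17, mR=6/5; mL+mR=132/85 → advance +1; mR−mL=72/85 → turn +1·90°
n=1: pose=(-3,-2,E); sL=12/17, sR=60/49; mL=60/49, mR=12/17; mL+mR=1608/833 → advance +1; mR−mL=-432/833 → turn -1·90°
n=2: pose=(-2,-2,S); sL=5/3, sR=5/12; mL=5/12, mR=5/3; mL+mR=25/12 → advance +1; mR−mL=5/4 → turn +1·90°
n=3: pose=(-2,-3,E); sL=60/61, sR=60/37; mL=60/37, mR=60/61; mL+mR=5880/2257 → advance +1; mR−mL=-1440/2257 → turn -1·90°
n=4: pose=(-1,-3,S); sL=30/13, sR=30/61; mL=30/61, mR=30/13; mL+mR=2220/793 → advance +1; mR−mL=1440/793 → turn +1·90°
n=5: pose=(-1,-4,E); sL=60/41, sR=60/29; mL=60/29, mR=60/41; mL+mR=4200/1189 → advance +1; mR−mL=-720/1189 → turn -1·90°
n=6: pose=(0,-4,S); sL=3, sR=15/26; mL=15/26, mR=3; mL+mR=93/26 → advance +1; mR−mL=63/26 → turn +1·90°
n=7: pose=(0,-5,E); sL=12/5, sR=12/5; mL=12/5, mR=12/5; mL+mR=24/5 → advance +1; mR−mL=0 → turn +0·90°

0 6/5 6/17 6/17 6/5 -3 -1 S
1 12/17 60/49 60/49 12/17 -3 -2 E
2 5/3 5/12 5/12 5/3 -2 -2 S
3 60/61 60/37 60/37 60/61 -2 -3 E
4 30/13 30/61 30/61 30/13 -1 -3 S
5 60/41 60/29 60/29 60/41 -1 -4 E
6 3 15/26 15/26 3 0 -4 S
7 12/5 12/5 12/5 12/5 0 -5 E
final 1 -5 E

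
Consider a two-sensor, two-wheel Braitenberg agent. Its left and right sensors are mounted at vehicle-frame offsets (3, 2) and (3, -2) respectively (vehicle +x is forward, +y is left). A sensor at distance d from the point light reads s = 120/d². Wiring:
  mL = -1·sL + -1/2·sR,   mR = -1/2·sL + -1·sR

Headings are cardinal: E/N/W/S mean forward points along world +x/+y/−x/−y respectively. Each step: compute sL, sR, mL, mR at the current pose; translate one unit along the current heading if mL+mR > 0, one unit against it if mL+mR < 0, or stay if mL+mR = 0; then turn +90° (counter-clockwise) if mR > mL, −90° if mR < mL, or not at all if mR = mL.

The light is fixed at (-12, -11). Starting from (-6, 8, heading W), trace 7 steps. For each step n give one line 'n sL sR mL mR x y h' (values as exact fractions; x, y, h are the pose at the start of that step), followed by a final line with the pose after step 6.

0 60/149 4/15 -1198/2235 -1046/2235 -6 8 W
1 120/337 120/281 -53940/94697 -57300/94697 -5 8 S
2 6/17 6/25 -201/425 -177/425 -5 9 W
3 120/389 24/65 -12468/25285 -13236/25285 -4 9 S
4 60/193 60/277 -22410/53461 -19890/53461 -4 10 W
5 24/89 120/373 -14292/33197 -15156/33197 -3 10 S
6 30/109 10/51 -2075/5559 -1855/5559 -3 11 W
final -2 11 S

n=0: pose=(-6,8,W); sL=60/149, sR=4/15; mL=-1198/2235, mR=-1046/2235; mL+mR=-748/745 → advance -1; mR−mL=152/2235 → turn +1·90°
n=1: pose=(-5,8,S); sL=120/337, sR=120/281; mL=-53940/94697, mR=-57300/94697; mL+mR=-111240/94697 → advance -1; mR−mL=-3360/94697 → turn -1·90°
n=2: pose=(-5,9,W); sL=6/17, sR=6/25; mL=-201/425, mR=-177/425; mL+mR=-378/425 → advance -1; mR−mL=24/425 → turn +1·90°
n=3: pose=(-4,9,S); sL=120/389, sR=24/65; mL=-12468/25285, mR=-13236/25285; mL+mR=-25704/25285 → advance -1; mR−mL=-768/25285 → turn -1·90°
n=4: pose=(-4,10,W); sL=60/193, sR=60/277; mL=-22410/53461, mR=-19890/53461; mL+mR=-42300/53461 → advance -1; mR−mL=2520/53461 → turn +1·90°
n=5: pose=(-3,10,S); sL=24/89, sR=120/373; mL=-14292/33197, mR=-15156/33197; mL+mR=-29448/33197 → advance -1; mR−mL=-864/33197 → turn -1·90°
n=6: pose=(-3,11,W); sL=30/109, sR=10/51; mL=-2075/5559, mR=-1855/5559; mL+mR=-1310/1853 → advance -1; mR−mL=220/5559 → turn +1·90°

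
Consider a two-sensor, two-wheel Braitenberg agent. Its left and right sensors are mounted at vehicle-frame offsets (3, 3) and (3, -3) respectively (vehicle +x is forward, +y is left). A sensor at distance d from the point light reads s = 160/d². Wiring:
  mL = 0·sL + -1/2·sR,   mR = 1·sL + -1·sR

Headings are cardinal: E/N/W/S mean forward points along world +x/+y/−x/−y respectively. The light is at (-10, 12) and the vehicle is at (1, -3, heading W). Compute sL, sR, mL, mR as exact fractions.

40/97 10/13 -5/13 -450/1261

left sensor world pos  = (-2, -6); dL² = 388
right sensor world pos = (-2, 0); dR² = 208
sL = 160/388 = 40/97
sR = 160/208 = 10/13
mL = 0·sL + -1/2·sR = -5/13
mR = 1·sL + -1·sR = -450/1261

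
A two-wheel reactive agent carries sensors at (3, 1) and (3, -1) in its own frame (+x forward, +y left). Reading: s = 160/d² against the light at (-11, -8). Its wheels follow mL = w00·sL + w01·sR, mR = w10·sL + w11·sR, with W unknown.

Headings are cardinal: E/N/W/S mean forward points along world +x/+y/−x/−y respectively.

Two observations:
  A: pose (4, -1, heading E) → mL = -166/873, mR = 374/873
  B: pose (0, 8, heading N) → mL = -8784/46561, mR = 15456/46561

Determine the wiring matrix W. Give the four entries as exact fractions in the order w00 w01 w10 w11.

obs A: pose=(4,-1,E) → sL=40/97, sR=4/9, mL=-166/873, mR=374/873
obs B: pose=(0,8,N) → sL=160/461, sR=32/101, mL=-8784/46561, mR=15456/46561
sensor matrix S = [[40/97, 4/9], [160/461, 32/101]]; det S = -959360/40647753
solve [mL_A; mL_B] = S·[w00; w01] and [mR_A; mR_B] = S·[w10; w11]:
  w00 = -1, w01 = 1/2, w10 = 1/2, w11 = 1/2

-1 1/2 1/2 1/2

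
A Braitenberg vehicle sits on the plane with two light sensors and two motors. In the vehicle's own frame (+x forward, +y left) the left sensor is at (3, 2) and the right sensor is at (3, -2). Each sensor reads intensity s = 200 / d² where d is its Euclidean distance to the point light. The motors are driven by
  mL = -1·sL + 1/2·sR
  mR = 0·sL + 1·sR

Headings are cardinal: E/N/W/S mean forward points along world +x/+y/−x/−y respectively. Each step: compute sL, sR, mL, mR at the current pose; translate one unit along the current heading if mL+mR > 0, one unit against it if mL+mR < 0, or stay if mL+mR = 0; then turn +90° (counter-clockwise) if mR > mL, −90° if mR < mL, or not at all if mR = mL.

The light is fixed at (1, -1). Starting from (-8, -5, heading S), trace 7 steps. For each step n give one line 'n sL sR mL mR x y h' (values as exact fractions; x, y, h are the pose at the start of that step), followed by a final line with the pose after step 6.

0 100/49 20/17 -1210/833 20/17 -8 -5 S
1 200/37 200/61 -8500/2257 200/61 -8 -4 E
2 25/18 25/8 25/144 25/8 -9 -4 N
3 40/37 200/169 -3060/6253 200/169 -9 -3 W
4 100/53 100/97 -7050/5141 100/97 -10 -3 S
5 40/13 200/73 -1620/949 200/73 -10 -2 E
6 50/37 50/17 75/629 50/17 -9 -2 N
final -9 -1 W

n=0: pose=(-8,-5,S); sL=100/49, sR=20/17; mL=-1210/833, mR=20/17; mL+mR=-230/833 → advance -1; mR−mL=2190/833 → turn +1·90°
n=1: pose=(-8,-4,E); sL=200/37, sR=200/61; mL=-8500/2257, mR=200/61; mL+mR=-1100/2257 → advance -1; mR−mL=15900/2257 → turn +1·90°
n=2: pose=(-9,-4,N); sL=25/18, sR=25/8; mL=25/144, mR=25/8; mL+mR=475/144 → advance +1; mR−mL=425/144 → turn +1·90°
n=3: pose=(-9,-3,W); sL=40/37, sR=200/169; mL=-3060/6253, mR=200/169; mL+mR=4340/6253 → advance +1; mR−mL=10460/6253 → turn +1·90°
n=4: pose=(-10,-3,S); sL=100/53, sR=100/97; mL=-7050/5141, mR=100/97; mL+mR=-1750/5141 → advance -1; mR−mL=12350/5141 → turn +1·90°
n=5: pose=(-10,-2,E); sL=40/13, sR=200/73; mL=-1620/949, mR=200/73; mL+mR=980/949 → advance +1; mR−mL=4220/949 → turn +1·90°
n=6: pose=(-9,-2,N); sL=50/37, sR=50/17; mL=75/629, mR=50/17; mL+mR=1925/629 → advance +1; mR−mL=1775/629 → turn +1·90°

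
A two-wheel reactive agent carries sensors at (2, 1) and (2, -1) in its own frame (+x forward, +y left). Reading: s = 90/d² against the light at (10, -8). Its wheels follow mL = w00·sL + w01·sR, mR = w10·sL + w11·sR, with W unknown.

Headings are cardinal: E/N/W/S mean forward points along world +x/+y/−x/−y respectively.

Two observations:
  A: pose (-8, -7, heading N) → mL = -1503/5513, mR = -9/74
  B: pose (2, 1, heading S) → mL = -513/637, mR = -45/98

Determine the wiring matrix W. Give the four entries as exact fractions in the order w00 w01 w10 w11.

obs A: pose=(-8,-7,N) → sL=9/37, sR=45/149, mL=-1503/5513, mR=-9/74
obs B: pose=(2,1,S) → sL=45/49, sR=9/13, mL=-513/637, mR=-45/98
sensor matrix S = [[9/37, 45/149], [45/49, 9/13]]; det S = -382644/3511781
solve [mL_A; mL_B] = S·[w00; w01] and [mR_A; mR_B] = S·[w10; w11]:
  w00 = -1/2, w01 = -1/2, w10 = -1/2, w11 = 0

-1/2 -1/2 -1/2 0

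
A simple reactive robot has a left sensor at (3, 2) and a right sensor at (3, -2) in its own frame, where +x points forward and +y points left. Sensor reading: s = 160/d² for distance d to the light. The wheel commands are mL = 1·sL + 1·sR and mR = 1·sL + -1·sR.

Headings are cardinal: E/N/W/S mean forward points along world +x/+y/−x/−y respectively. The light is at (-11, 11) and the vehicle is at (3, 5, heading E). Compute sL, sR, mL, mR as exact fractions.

left sensor world pos  = (6, 7); dL² = 305
right sensor world pos = (6, 3); dR² = 353
sL = 160/305 = 32/61
sR = 160/353 = 160/353
mL = 1·sL + 1·sR = 21056/21533
mR = 1·sL + -1·sR = 1536/21533

32/61 160/353 21056/21533 1536/21533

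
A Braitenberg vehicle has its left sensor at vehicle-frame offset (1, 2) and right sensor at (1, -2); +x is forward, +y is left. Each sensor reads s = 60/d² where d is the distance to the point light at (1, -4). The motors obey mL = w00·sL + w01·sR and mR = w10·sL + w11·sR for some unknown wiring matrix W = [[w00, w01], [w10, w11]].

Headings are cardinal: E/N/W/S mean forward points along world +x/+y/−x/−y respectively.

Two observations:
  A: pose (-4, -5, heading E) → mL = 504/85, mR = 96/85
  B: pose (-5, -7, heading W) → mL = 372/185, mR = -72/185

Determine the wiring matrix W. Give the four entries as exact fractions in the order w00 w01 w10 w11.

obs A: pose=(-4,-5,E) → sL=60/17, sR=12/5, mL=504/85, mR=96/85
obs B: pose=(-5,-7,W) → sL=30/37, sR=6/5, mL=372/185, mR=-72/185
sensor matrix S = [[60/17, 12/5], [30/37, 6/5]]; det S = 1440/629
solve [mL_A; mL_B] = S·[w00; w01] and [mR_A; mR_B] = S·[w10; w11]:
  w00 = 1, w01 = 1, w10 = 1, w11 = -1

1 1 1 -1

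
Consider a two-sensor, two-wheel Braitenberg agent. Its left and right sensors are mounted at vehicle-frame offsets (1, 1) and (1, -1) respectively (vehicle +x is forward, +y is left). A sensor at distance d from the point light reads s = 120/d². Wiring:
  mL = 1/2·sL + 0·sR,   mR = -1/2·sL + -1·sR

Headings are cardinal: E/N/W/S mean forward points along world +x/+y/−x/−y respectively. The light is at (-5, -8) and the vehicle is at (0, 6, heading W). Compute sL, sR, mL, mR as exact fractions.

24/37 120/241 12/37 -7332/8917

left sensor world pos  = (-1, 5); dL² = 185
right sensor world pos = (-1, 7); dR² = 241
sL = 120/185 = 24/37
sR = 120/241 = 120/241
mL = 1/2·sL + 0·sR = 12/37
mR = -1/2·sL + -1·sR = -7332/8917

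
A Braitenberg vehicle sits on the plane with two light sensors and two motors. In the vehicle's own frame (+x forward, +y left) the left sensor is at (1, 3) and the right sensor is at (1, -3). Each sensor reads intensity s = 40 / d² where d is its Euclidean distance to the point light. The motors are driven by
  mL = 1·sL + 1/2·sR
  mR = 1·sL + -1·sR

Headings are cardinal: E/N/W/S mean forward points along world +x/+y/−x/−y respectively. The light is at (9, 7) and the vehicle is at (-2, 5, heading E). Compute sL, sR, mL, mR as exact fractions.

40/101 8/25 1404/2525 192/2525

left sensor world pos  = (-1, 8); dL² = 101
right sensor world pos = (-1, 2); dR² = 125
sL = 40/101 = 40/101
sR = 40/125 = 8/25
mL = 1·sL + 1/2·sR = 1404/2525
mR = 1·sL + -1·sR = 192/2525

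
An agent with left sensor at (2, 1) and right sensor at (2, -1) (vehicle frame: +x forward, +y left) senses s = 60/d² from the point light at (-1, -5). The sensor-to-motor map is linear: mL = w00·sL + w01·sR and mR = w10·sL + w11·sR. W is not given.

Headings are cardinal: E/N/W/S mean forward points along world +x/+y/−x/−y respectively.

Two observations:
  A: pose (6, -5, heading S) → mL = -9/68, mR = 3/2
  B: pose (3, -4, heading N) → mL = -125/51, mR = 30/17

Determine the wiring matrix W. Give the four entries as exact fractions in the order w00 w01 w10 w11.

-1 1/2 0 1

obs A: pose=(6,-5,S) → sL=15/17, sR=3/2, mL=-9/68, mR=3/2
obs B: pose=(3,-4,N) → sL=10/3, sR=30/17, mL=-125/51, mR=30/17
sensor matrix S = [[15/17, 3/2], [10/3, 30/17]]; det S = -995/289
solve [mL_A; mL_B] = S·[w00; w01] and [mR_A; mR_B] = S·[w10; w11]:
  w00 = -1, w01 = 1/2, w10 = 0, w11 = 1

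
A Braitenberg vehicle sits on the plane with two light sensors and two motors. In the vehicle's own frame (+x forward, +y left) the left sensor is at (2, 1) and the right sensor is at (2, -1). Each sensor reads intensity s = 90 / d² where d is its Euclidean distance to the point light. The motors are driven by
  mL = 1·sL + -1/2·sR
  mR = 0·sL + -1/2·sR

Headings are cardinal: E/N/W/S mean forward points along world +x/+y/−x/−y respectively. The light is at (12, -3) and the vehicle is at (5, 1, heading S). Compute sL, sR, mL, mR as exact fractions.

9/4 45/34 27/17 -45/68

left sensor world pos  = (6, -1); dL² = 40
right sensor world pos = (4, -1); dR² = 68
sL = 90/40 = 9/4
sR = 90/68 = 45/34
mL = 1·sL + -1/2·sR = 27/17
mR = 0·sL + -1/2·sR = -45/68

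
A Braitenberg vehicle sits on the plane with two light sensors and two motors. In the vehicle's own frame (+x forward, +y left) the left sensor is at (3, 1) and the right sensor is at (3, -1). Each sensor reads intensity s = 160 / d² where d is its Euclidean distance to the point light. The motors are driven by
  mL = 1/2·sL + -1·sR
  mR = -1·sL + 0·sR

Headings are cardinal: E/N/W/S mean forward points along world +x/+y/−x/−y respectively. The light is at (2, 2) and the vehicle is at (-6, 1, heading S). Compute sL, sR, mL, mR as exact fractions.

32/13 160/97 -528/1261 -32/13

left sensor world pos  = (-5, -2); dL² = 65
right sensor world pos = (-7, -2); dR² = 97
sL = 160/65 = 32/13
sR = 160/97 = 160/97
mL = 1/2·sL + -1·sR = -528/1261
mR = -1·sL + 0·sR = -32/13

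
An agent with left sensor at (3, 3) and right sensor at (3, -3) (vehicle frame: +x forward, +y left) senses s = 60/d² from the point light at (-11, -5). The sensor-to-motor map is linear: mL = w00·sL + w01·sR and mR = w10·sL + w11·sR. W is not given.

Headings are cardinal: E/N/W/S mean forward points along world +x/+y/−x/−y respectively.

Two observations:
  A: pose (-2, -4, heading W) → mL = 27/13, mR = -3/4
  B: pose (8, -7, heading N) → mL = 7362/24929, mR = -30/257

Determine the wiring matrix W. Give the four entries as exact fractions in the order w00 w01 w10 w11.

1 1/2 -1/2 0

obs A: pose=(-2,-4,W) → sL=3/2, sR=15/13, mL=27/13, mR=-3/4
obs B: pose=(8,-7,N) → sL=60/257, sR=12/97, mL=7362/24929, mR=-30/257
sensor matrix S = [[3/2, 15/13], [60/257, 12/97]]; det S = -27162/324077
solve [mL_A; mL_B] = S·[w00; w01] and [mR_A; mR_B] = S·[w10; w11]:
  w00 = 1, w01 = 1/2, w10 = -1/2, w11 = 0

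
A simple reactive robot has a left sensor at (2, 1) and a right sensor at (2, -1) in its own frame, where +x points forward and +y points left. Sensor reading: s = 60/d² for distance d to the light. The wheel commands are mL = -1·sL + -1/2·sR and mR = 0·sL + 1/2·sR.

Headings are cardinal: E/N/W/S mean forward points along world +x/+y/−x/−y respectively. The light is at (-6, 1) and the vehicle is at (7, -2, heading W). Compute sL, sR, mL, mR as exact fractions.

60/137 12/25 -2322/3425 6/25

left sensor world pos  = (5, -3); dL² = 137
right sensor world pos = (5, -1); dR² = 125
sL = 60/137 = 60/137
sR = 60/125 = 12/25
mL = -1·sL + -1/2·sR = -2322/3425
mR = 0·sL + 1/2·sR = 6/25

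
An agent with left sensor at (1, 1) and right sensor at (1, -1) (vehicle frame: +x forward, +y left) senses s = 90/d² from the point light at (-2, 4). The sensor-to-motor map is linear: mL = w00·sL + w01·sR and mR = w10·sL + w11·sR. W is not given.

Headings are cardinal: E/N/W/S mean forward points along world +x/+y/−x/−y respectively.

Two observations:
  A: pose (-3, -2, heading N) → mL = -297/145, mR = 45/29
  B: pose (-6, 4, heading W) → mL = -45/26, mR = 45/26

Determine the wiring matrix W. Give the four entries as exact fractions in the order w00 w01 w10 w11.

obs A: pose=(-3,-2,N) → sL=90/29, sR=18/5, mL=-297/145, mR=45/29
obs B: pose=(-6,4,W) → sL=45/13, sR=45/13, mL=-45/26, mR=45/26
sensor matrix S = [[90/29, 18/5], [45/13, 45/13]]; det S = -648/377
solve [mL_A; mL_B] = S·[w00; w01] and [mR_A; mR_B] = S·[w10; w11]:
  w00 = 1/2, w01 = -1, w10 = 1/2, w11 = 0

1/2 -1 1/2 0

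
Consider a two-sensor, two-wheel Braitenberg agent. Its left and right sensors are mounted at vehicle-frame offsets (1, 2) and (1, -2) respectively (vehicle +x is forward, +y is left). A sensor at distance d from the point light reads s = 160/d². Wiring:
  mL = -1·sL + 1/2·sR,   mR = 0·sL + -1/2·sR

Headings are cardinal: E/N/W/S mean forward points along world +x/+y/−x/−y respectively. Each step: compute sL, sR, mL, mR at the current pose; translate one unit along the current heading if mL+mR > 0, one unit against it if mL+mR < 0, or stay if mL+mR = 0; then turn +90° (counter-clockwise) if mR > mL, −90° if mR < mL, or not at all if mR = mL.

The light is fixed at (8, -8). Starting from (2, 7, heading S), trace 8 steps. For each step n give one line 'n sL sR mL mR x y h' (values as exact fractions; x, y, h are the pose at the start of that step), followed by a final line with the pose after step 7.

0 40/53 8/13 -308/689 -4/13 2 7 S
1 160/349 160/221 -7440/77129 -80/221 2 8 E
2 16/25 80/153 -1448/3825 -40/153 1 8 S
3 160/397 160/261 -10000/103617 -80/261 1 9 E
4 40/73 40/89 -2100/6497 -20/89 0 9 S
5 160/449 32/61 -2576/27389 -16/61 0 10 E
6 80/169 16/41 -1928/6929 -8/41 -1 10 S
7 32/101 160/353 -3216/35653 -80/353 -1 11 E
final -2 11 S

n=0: pose=(2,7,S); sL=40/53, sR=8/13; mL=-308/689, mR=-4/13; mL+mR=-40/53 → advance -1; mR−mL=96/689 → turn +1·90°
n=1: pose=(2,8,E); sL=160/349, sR=160/221; mL=-7440/77129, mR=-80/221; mL+mR=-160/349 → advance -1; mR−mL=-20480/77129 → turn -1·90°
n=2: pose=(1,8,S); sL=16/25, sR=80/153; mL=-1448/3825, mR=-40/153; mL+mR=-16/25 → advance -1; mR−mL=448/3825 → turn +1·90°
n=3: pose=(1,9,E); sL=160/397, sR=160/261; mL=-10000/103617, mR=-80/261; mL+mR=-160/397 → advance -1; mR−mL=-21760/103617 → turn -1·90°
n=4: pose=(0,9,S); sL=40/73, sR=40/89; mL=-2100/6497, mR=-20/89; mL+mR=-40/73 → advance -1; mR−mL=640/6497 → turn +1·90°
n=5: pose=(0,10,E); sL=160/449, sR=32/61; mL=-2576/27389, mR=-16/61; mL+mR=-160/449 → advance -1; mR−mL=-4608/27389 → turn -1·90°
n=6: pose=(-1,10,S); sL=80/169, sR=16/41; mL=-1928/6929, mR=-8/41; mL+mR=-80/169 → advance -1; mR−mL=576/6929 → turn +1·90°
n=7: pose=(-1,11,E); sL=32/101, sR=160/353; mL=-3216/35653, mR=-80/353; mL+mR=-32/101 → advance -1; mR−mL=-4864/35653 → turn -1·90°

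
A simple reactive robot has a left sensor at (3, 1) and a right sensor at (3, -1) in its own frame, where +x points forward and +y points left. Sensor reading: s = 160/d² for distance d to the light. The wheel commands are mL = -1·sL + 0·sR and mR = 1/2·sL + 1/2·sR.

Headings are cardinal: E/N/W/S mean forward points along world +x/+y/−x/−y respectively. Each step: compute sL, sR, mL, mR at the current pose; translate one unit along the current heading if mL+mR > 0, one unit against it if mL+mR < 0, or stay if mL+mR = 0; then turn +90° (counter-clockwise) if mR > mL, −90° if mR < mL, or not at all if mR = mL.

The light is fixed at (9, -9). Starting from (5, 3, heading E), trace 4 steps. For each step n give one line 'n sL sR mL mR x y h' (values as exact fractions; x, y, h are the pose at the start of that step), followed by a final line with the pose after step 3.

n=0: pose=(5,3,E); sL=16/17, sR=80/61; mL=-16/17, mR=1168/1037; mL+mR=192/1037 → advance +1; mR−mL=2144/1037 → turn +1·90°
n=1: pose=(6,3,N); sL=160/241, sR=160/229; mL=-160/241, mR=37600/55189; mL+mR=960/55189 → advance +1; mR−mL=74240/55189 → turn +1·90°
n=2: pose=(6,4,W); sL=8/9, sR=20/29; mL=-8/9, mR=206/261; mL+mR=-26/261 → advance -1; mR−mL=146/87 → turn +1·90°
n=3: pose=(7,4,S); sL=160/101, sR=160/109; mL=-160/101, mR=16800/11009; mL+mR=-640/11009 → advance -1; mR−mL=34240/11009 → turn +1·90°

0 16/17 80/61 -16/17 1168/1037 5 3 E
1 160/241 160/229 -160/241 37600/55189 6 3 N
2 8/9 20/29 -8/9 206/261 6 4 W
3 160/101 160/109 -160/101 16800/11009 7 4 S
final 7 5 E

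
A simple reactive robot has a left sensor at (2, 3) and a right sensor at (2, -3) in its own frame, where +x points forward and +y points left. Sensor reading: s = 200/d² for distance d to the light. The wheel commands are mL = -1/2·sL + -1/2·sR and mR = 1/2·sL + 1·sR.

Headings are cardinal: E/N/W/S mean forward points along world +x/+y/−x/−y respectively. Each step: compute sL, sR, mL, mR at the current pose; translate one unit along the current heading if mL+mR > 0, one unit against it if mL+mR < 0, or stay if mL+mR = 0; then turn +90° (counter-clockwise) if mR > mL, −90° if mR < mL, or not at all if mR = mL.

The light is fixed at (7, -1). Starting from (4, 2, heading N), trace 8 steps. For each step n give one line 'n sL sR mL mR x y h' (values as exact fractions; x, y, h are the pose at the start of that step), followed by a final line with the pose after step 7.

n=0: pose=(4,2,N); sL=200/61, sR=8; mL=-344/61, mR=588/61; mL+mR=4 → advance +1; mR−mL=932/61 → turn +1·90°
n=1: pose=(4,3,W); sL=100/13, sR=100/37; mL=-2500/481, mR=3150/481; mL+mR=50/37 → advance +1; mR−mL=5650/481 → turn +1·90°
n=2: pose=(3,3,S); sL=40, sR=200/53; mL=-1160/53, mR=1260/53; mL+mR=100/53 → advance +1; mR−mL=2420/53 → turn +1·90°
n=3: pose=(3,2,E); sL=5, sR=50; mL=-55/2, mR=105/2; mL+mR=25 → advance +1; mR−mL=80 → turn +1·90°
n=4: pose=(4,2,N); sL=200/61, sR=8; mL=-344/61, mR=588/61; mL+mR=4 → advance +1; mR−mL=932/61 → turn +1·90°
n=5: pose=(4,3,W); sL=100/13, sR=100/37; mL=-2500/481, mR=3150/481; mL+mR=50/37 → advance +1; mR−mL=5650/481 → turn +1·90°
n=6: pose=(3,3,S); sL=40, sR=200/53; mL=-1160/53, mR=1260/53; mL+mR=100/53 → advance +1; mR−mL=2420/53 → turn +1·90°
n=7: pose=(3,2,E); sL=5, sR=50; mL=-55/2, mR=105/2; mL+mR=25 → advance +1; mR−mL=80 → turn +1·90°

0 200/61 8 -344/61 588/61 4 2 N
1 100/13 100/37 -2500/481 3150/481 4 3 W
2 40 200/53 -1160/53 1260/53 3 3 S
3 5 50 -55/2 105/2 3 2 E
4 200/61 8 -344/61 588/61 4 2 N
5 100/13 100/37 -2500/481 3150/481 4 3 W
6 40 200/53 -1160/53 1260/53 3 3 S
7 5 50 -55/2 105/2 3 2 E
final 4 2 N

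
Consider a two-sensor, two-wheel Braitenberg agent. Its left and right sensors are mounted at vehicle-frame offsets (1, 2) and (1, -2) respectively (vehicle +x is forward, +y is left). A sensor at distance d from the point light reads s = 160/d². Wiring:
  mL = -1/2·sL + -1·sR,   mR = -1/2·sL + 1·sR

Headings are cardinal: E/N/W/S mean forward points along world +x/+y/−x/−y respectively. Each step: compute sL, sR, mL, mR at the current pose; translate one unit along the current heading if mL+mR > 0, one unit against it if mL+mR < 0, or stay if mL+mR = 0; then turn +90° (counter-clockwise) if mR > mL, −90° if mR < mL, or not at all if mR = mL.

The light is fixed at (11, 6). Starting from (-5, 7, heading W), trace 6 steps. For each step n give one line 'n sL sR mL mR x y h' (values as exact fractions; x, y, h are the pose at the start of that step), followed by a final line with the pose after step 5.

0 16/29 80/149 -3512/4321 1128/4321 -5 7 W
1 160/169 160/289 -50160/48841 3920/48841 -4 7 S
2 40/53 40/49 -3100/2597 1140/2597 -4 8 E
3 160/333 32/41 -13936/13653 7376/13653 -5 8 N
4 16/29 80/149 -3512/4321 1128/4321 -5 7 W
5 160/169 160/289 -50160/48841 3920/48841 -4 7 S
final -4 8 E

n=0: pose=(-5,7,W); sL=16/29, sR=80/149; mL=-3512/4321, mR=1128/4321; mL+mR=-16/29 → advance -1; mR−mL=160/149 → turn +1·90°
n=1: pose=(-4,7,S); sL=160/169, sR=160/289; mL=-50160/48841, mR=3920/48841; mL+mR=-160/169 → advance -1; mR−mL=320/289 → turn +1·90°
n=2: pose=(-4,8,E); sL=40/53, sR=40/49; mL=-3100/2597, mR=1140/2597; mL+mR=-40/53 → advance -1; mR−mL=80/49 → turn +1·90°
n=3: pose=(-5,8,N); sL=160/333, sR=32/41; mL=-13936/13653, mR=7376/13653; mL+mR=-160/333 → advance -1; mR−mL=64/41 → turn +1·90°
n=4: pose=(-5,7,W); sL=16/29, sR=80/149; mL=-3512/4321, mR=1128/4321; mL+mR=-16/29 → advance -1; mR−mL=160/149 → turn +1·90°
n=5: pose=(-4,7,S); sL=160/169, sR=160/289; mL=-50160/48841, mR=3920/48841; mL+mR=-160/169 → advance -1; mR−mL=320/289 → turn +1·90°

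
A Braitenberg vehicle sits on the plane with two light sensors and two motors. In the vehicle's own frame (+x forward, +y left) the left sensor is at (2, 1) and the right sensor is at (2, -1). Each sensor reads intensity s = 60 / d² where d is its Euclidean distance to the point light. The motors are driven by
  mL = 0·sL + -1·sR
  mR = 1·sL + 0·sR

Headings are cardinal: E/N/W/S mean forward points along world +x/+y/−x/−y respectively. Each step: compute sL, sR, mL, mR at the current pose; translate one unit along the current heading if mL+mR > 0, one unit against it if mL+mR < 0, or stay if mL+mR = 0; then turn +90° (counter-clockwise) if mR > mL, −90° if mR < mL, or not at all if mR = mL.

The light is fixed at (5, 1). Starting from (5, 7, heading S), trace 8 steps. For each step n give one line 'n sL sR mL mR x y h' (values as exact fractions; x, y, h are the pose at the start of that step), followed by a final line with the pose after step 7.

n=0: pose=(5,7,S); sL=60/17, sR=60/17; mL=-60/17, mR=60/17; mL+mR=0 → advance +0; mR−mL=120/17 → turn +1·90°
n=1: pose=(5,7,E); sL=60/53, sR=60/29; mL=-60/29, mR=60/53; mL+mR=-1440/1537 → advance -1; mR−mL=4920/1537 → turn +1·90°
n=2: pose=(4,7,N); sL=15/17, sR=15/16; mL=-15/16, mR=15/17; mL+mR=-15/272 → advance -1; mR−mL=495/272 → turn +1·90°
n=3: pose=(4,6,W); sL=12/5, sR=4/3; mL=-4/3, mR=12/5; mL+mR=16/15 → advance +1; mR−mL=56/15 → turn +1·90°
n=4: pose=(3,6,S); sL=6, sR=10/3; mL=-10/3, mR=6; mL+mR=8/3 → advance +1; mR−mL=28/3 → turn +1·90°
n=5: pose=(3,5,E); sL=12/5, sR=20/3; mL=-20/3, mR=12/5; mL+mR=-64/15 → advance -1; mR−mL=136/15 → turn +1·90°
n=6: pose=(2,5,N); sL=15/13, sR=3/2; mL=-3/2, mR=15/13; mL+mR=-9/26 → advance -1; mR−mL=69/26 → turn +1·90°
n=7: pose=(2,4,W); sL=60/29, sR=60/41; mL=-60/41, mR=60/29; mL+mR=720/1189 → advance +1; mR−mL=4200/1189 → turn +1·90°

0 60/17 60/17 -60/17 60/17 5 7 S
1 60/53 60/29 -60/29 60/53 5 7 E
2 15/17 15/16 -15/16 15/17 4 7 N
3 12/5 4/3 -4/3 12/5 4 6 W
4 6 10/3 -10/3 6 3 6 S
5 12/5 20/3 -20/3 12/5 3 5 E
6 15/13 3/2 -3/2 15/13 2 5 N
7 60/29 60/41 -60/41 60/29 2 4 W
final 1 4 S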